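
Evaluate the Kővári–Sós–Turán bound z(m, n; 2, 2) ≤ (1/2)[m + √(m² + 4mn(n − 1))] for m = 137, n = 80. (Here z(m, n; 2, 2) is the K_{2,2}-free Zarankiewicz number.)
z(137, 80; 2, 2) ≤ (1/2)[137 + √(137² + 4·137·80·79)] = (1/2)[137 + √3482129] = 1001.5232

Kővári–Sós–Turán: let r_1, ..., r_137 be the row sums and z = Σ r_i the total number of 1s. Each pair of columns can share at most one row with both entries 1 (else a 2×2 all-ones block appears), so Σ_i C(r_i, 2) ≤ C(80, 2) = 3160. By convexity Σ_i C(r_i, 2) ≥ 137·C(z/137, 2) = z(z − 137)/(2·137), giving z² − 137z − 137·80·79 ≤ 0 and hence z ≤ (1/2)[137 + √(18769 + 4·865840)] = (1/2)[137 + √3482129] ≈ (1/2)(137 + 1866.0464) = 1001.5232.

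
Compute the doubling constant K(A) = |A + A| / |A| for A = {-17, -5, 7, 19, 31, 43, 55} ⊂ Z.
K = |A + A| / |A| = 13/7

Enumerate A + A = {a + b : a, b ∈ A}. With |A| = 7, there are |A|^2 = 49 ordered sum pairs; collecting distinct values, A + A = {-34, -22, -10, 2, 14, 26, 38, 50, 62, 74, 86, 98, 110}, so |A + A| = 13. Thus K = 13/7. Here |A + A| = 2|A| − 1 = 13, the minimum possible — so K = 13/7 is minimal, which holds iff A is an arithmetic progression.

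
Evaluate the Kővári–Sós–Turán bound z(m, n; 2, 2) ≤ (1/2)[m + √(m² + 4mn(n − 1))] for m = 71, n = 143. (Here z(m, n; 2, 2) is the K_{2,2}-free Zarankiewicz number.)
z(71, 143; 2, 2) ≤ (1/2)[71 + √(71² + 4·71·143·142)] = (1/2)[71 + √5771945] = 1236.7436

Kővári–Sós–Turán: let r_1, ..., r_71 be the row sums and z = Σ r_i the total number of 1s. Each pair of columns can share at most one row with both entries 1 (else a 2×2 all-ones block appears), so Σ_i C(r_i, 2) ≤ C(143, 2) = 10153. By convexity Σ_i C(r_i, 2) ≥ 71·C(z/71, 2) = z(z − 71)/(2·71), giving z² − 71z − 71·143·142 ≤ 0 and hence z ≤ (1/2)[71 + √(5041 + 4·1441726)] = (1/2)[71 + √5771945] ≈ (1/2)(71 + 2402.4873) = 1236.7436.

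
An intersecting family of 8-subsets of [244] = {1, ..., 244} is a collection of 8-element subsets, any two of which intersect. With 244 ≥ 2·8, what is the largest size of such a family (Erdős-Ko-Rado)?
max |F| = C(243, 7) = 9097930008684

Erdős-Ko-Rado (1961): when n ≥ 2k, max |F| = C(n−1, k−1). The bound is attained by the star {A : i ∈ A} for any fixed i ∈ [n]. Here C(244−1, 8−1) = C(243, 7) = 9097930008684.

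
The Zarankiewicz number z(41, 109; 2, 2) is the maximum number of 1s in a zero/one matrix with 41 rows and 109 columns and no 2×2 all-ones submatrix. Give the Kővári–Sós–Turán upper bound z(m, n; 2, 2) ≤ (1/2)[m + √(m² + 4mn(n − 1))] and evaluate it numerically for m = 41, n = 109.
z(41, 109; 2, 2) ≤ (1/2)[41 + √(41² + 4·41·109·108)] = (1/2)[41 + √1932289] = 715.534

Kővári–Sós–Turán: let r_1, ..., r_41 be the row sums and z = Σ r_i the total number of 1s. Each pair of columns can share at most one row with both entries 1 (else a 2×2 all-ones block appears), so Σ_i C(r_i, 2) ≤ C(109, 2) = 5886. By convexity Σ_i C(r_i, 2) ≥ 41·C(z/41, 2) = z(z − 41)/(2·41), giving z² − 41z − 41·109·108 ≤ 0 and hence z ≤ (1/2)[41 + √(1681 + 4·482652)] = (1/2)[41 + √1932289] ≈ (1/2)(41 + 1390.068) = 715.534.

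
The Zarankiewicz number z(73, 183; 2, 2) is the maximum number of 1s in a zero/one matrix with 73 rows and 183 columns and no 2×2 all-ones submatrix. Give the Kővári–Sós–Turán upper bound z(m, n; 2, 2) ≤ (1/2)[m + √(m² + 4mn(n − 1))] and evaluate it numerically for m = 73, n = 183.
z(73, 183; 2, 2) ≤ (1/2)[73 + √(73² + 4·73·183·182)] = (1/2)[73 + √9730681] = 1596.202

Kővári–Sós–Turán: let r_1, ..., r_73 be the row sums and z = Σ r_i the total number of 1s. Each pair of columns can share at most one row with both entries 1 (else a 2×2 all-ones block appears), so Σ_i C(r_i, 2) ≤ C(183, 2) = 16653. By convexity Σ_i C(r_i, 2) ≥ 73·C(z/73, 2) = z(z − 73)/(2·73), giving z² − 73z − 73·183·182 ≤ 0 and hence z ≤ (1/2)[73 + √(5329 + 4·2431338)] = (1/2)[73 + √9730681] ≈ (1/2)(73 + 3119.4039) = 1596.202.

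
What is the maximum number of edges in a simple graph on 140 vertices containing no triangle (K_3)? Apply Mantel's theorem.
ex(140, K_3) = ⌊140^2/4⌋ = 4900

Mantel (1907): a triangle-free graph on n vertices has at most ⌊n^2/4⌋ edges, with equality for the complete bipartite graph K_{⌊n/2⌋, ⌈n/2⌉}. For n = 140: ⌊140^2/4⌋ = ⌊19600/4⌋ = 4900. The extremal graph is K_{70, 70}, which has 70·70 = 4900 edges.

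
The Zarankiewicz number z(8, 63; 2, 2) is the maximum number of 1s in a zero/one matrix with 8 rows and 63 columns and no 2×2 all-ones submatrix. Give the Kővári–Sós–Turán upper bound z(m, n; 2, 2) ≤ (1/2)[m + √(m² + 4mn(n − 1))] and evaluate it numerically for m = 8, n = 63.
z(8, 63; 2, 2) ≤ (1/2)[8 + √(8² + 4·8·63·62)] = (1/2)[8 + √125056] = 180.8163

Kővári–Sós–Turán: let r_1, ..., r_8 be the row sums and z = Σ r_i the total number of 1s. Each pair of columns can share at most one row with both entries 1 (else a 2×2 all-ones block appears), so Σ_i C(r_i, 2) ≤ C(63, 2) = 1953. By convexity Σ_i C(r_i, 2) ≥ 8·C(z/8, 2) = z(z − 8)/(2·8), giving z² − 8z − 8·63·62 ≤ 0 and hence z ≤ (1/2)[8 + √(64 + 4·31248)] = (1/2)[8 + √125056] ≈ (1/2)(8 + 353.6326) = 180.8163.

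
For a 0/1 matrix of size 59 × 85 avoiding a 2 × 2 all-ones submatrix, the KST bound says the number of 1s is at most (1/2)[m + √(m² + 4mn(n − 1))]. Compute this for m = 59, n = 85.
z(59, 85; 2, 2) ≤ (1/2)[59 + √(59² + 4·59·85·84)] = (1/2)[59 + √1688521] = 679.2155

Kővári–Sós–Turán: let r_1, ..., r_59 be the row sums and z = Σ r_i the total number of 1s. Each pair of columns can share at most one row with both entries 1 (else a 2×2 all-ones block appears), so Σ_i C(r_i, 2) ≤ C(85, 2) = 3570. By convexity Σ_i C(r_i, 2) ≥ 59·C(z/59, 2) = z(z − 59)/(2·59), giving z² − 59z − 59·85·84 ≤ 0 and hence z ≤ (1/2)[59 + √(3481 + 4·421260)] = (1/2)[59 + √1688521] ≈ (1/2)(59 + 1299.431) = 679.2155.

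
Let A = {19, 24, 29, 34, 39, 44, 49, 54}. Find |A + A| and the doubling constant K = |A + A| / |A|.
K = |A + A| / |A| = 15/8

Enumerate A + A = {a + b : a, b ∈ A}. With |A| = 8, there are |A|^2 = 64 ordered sum pairs; collecting distinct values, A + A = {38, 43, 48, 53, 58, 63, 68, 73, 78, 83, 88, 93, 98, 103, 108}, so |A + A| = 15. Thus K = 15/8. Here |A + A| = 2|A| − 1 = 15, the minimum possible — so K = 15/8 is minimal, which holds iff A is an arithmetic progression.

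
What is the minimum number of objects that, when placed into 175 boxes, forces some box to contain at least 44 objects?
n = (44 − 1)·175 + 1 = 7526

By the generalised pigeonhole principle, to guarantee some box contains ≥ r objects we need more than (r − 1) · k objects total. Threshold: n = (r − 1) · k + 1. With r = 44 and k = 175: n = 43 · 175 + 1 = 7525 + 1 = 7526. For n = 7525 = 43 · 175, we can put exactly 43 objects in every box, avoiding 44 in any single one — so 7526 is tight.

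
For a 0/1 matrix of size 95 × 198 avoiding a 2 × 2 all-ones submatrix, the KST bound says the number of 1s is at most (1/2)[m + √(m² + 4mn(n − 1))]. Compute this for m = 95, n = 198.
z(95, 198; 2, 2) ≤ (1/2)[95 + √(95² + 4·95·198·197)] = (1/2)[95 + √14831305] = 1973.0717

Kővári–Sós–Turán: let r_1, ..., r_95 be the row sums and z = Σ r_i the total number of 1s. Each pair of columns can share at most one row with both entries 1 (else a 2×2 all-ones block appears), so Σ_i C(r_i, 2) ≤ C(198, 2) = 19503. By convexity Σ_i C(r_i, 2) ≥ 95·C(z/95, 2) = z(z − 95)/(2·95), giving z² − 95z − 95·198·197 ≤ 0 and hence z ≤ (1/2)[95 + √(9025 + 4·3705570)] = (1/2)[95 + √14831305] ≈ (1/2)(95 + 3851.1433) = 1973.0717.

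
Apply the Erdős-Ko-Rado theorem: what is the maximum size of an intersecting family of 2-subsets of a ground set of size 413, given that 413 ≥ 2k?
max |F| = C(412, 1) = 412

Erdős-Ko-Rado (1961): when n ≥ 2k, max |F| = C(n−1, k−1). The bound is attained by the star {A : i ∈ A} for any fixed i ∈ [n]. Here C(413−1, 2−1) = C(412, 1) = 412.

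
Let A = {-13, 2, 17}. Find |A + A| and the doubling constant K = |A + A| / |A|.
K = |A + A| / |A| = 5/3

Enumerate A + A = {a + b : a, b ∈ A}. With |A| = 3, there are |A|^2 = 9 ordered sum pairs; collecting distinct values, A + A = {-26, -11, 4, 19, 34}, so |A + A| = 5. Thus K = 5/3. Here |A + A| = 2|A| − 1 = 5, the minimum possible — so K = 5/3 is minimal, which holds iff A is an arithmetic progression.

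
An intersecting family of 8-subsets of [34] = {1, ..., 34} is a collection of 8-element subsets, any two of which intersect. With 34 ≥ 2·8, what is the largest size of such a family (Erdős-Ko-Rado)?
max |F| = C(33, 7) = 4272048

The Erdős-Ko-Rado theorem states: for n ≥ 2k, an intersecting family of k-subsets of an n-element set has size at most C(n − 1, k − 1), with equality for 'star' families {A ⊆ [n] : |A| = k, i ∈ A} (fix an element i). For n = 34, k = 8: C(33, 7) = 4272048.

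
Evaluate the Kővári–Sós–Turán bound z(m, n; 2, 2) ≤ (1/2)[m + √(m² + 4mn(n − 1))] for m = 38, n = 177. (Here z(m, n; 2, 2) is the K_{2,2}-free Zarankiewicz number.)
z(38, 177; 2, 2) ≤ (1/2)[38 + √(38² + 4·38·177·176)] = (1/2)[38 + √4736548] = 1107.1806

Kővári–Sós–Turán: let r_1, ..., r_38 be the row sums and z = Σ r_i the total number of 1s. Each pair of columns can share at most one row with both entries 1 (else a 2×2 all-ones block appears), so Σ_i C(r_i, 2) ≤ C(177, 2) = 15576. By convexity Σ_i C(r_i, 2) ≥ 38·C(z/38, 2) = z(z − 38)/(2·38), giving z² − 38z − 38·177·176 ≤ 0 and hence z ≤ (1/2)[38 + √(1444 + 4·1183776)] = (1/2)[38 + √4736548] ≈ (1/2)(38 + 2176.3612) = 1107.1806.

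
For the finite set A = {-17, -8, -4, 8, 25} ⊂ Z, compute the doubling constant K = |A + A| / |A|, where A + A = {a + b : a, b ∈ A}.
K = |A + A| / |A| = 15/5 = 3

Enumerate A + A = {a + b : a, b ∈ A}. With |A| = 5, there are |A|^2 = 25 ordered sum pairs; collecting distinct values, A + A = {-34, -25, -21, -16, -12, -9, -8, 0, 4, 8, 16, 17, 21, 33, 50}, so |A + A| = 15. Thus K = 15/5 = 3. For comparison, the minimum possible |A + A| over all 5-element sets is 2·5 − 1 = 9 (so min K = 9/5), attained only by arithmetic progressions.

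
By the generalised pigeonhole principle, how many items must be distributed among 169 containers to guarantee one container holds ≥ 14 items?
n = (14 − 1)·169 + 1 = 2198

By the generalised pigeonhole principle, to guarantee some box contains ≥ r objects we need more than (r − 1) · k objects total. Threshold: n = (r − 1) · k + 1. With r = 14 and k = 169: n = 13 · 169 + 1 = 2197 + 1 = 2198. For n = 2197 = 13 · 169, we can put exactly 13 objects in every box, avoiding 14 in any single one — so 2198 is tight.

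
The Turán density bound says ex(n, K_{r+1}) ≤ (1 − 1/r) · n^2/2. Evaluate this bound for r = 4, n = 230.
Turán density bound = (3/4) · 230^2/2 = 39675/2 ≈ 19837.5

Turán's theorem: ex(n, K_{r+1}) is achieved by the complete r-partite Turán graph T(n, r) with parts as balanced as possible, and is at most (1 − 1/r) · n^2/2. For r = 4, n = 230: the density bound is (3/4) · 52900/2 = 39675/2 ≈ 19837.5. The integer-valued extremum is e(T(230, 4)) = 19837, which is strictly less than the density bound 39675/2 since 4 ∤ 230 (the parts of T(230, 4) cannot all be equal).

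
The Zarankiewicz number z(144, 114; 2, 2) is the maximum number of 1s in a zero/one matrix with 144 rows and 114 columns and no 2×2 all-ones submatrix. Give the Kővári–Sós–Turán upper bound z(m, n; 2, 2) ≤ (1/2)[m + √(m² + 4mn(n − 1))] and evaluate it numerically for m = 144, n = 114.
z(144, 114; 2, 2) ≤ (1/2)[144 + √(144² + 4·144·114·113)] = (1/2)[144 + √7440768] = 1435.8886

Kővári–Sós–Turán: let r_1, ..., r_144 be the row sums and z = Σ r_i the total number of 1s. Each pair of columns can share at most one row with both entries 1 (else a 2×2 all-ones block appears), so Σ_i C(r_i, 2) ≤ C(114, 2) = 6441. By convexity Σ_i C(r_i, 2) ≥ 144·C(z/144, 2) = z(z − 144)/(2·144), giving z² − 144z − 144·114·113 ≤ 0 and hence z ≤ (1/2)[144 + √(20736 + 4·1855008)] = (1/2)[144 + √7440768] ≈ (1/2)(144 + 2727.7771) = 1435.8886.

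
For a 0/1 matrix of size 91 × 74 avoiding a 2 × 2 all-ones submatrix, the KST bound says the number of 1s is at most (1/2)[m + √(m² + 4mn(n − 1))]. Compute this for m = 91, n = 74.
z(91, 74; 2, 2) ≤ (1/2)[91 + √(91² + 4·91·74·73)] = (1/2)[91 + √1974609] = 748.1039

Kővári–Sós–Turán: let r_1, ..., r_91 be the row sums and z = Σ r_i the total number of 1s. Each pair of columns can share at most one row with both entries 1 (else a 2×2 all-ones block appears), so Σ_i C(r_i, 2) ≤ C(74, 2) = 2701. By convexity Σ_i C(r_i, 2) ≥ 91·C(z/91, 2) = z(z − 91)/(2·91), giving z² − 91z − 91·74·73 ≤ 0 and hence z ≤ (1/2)[91 + √(8281 + 4·491582)] = (1/2)[91 + √1974609] ≈ (1/2)(91 + 1405.2078) = 748.1039.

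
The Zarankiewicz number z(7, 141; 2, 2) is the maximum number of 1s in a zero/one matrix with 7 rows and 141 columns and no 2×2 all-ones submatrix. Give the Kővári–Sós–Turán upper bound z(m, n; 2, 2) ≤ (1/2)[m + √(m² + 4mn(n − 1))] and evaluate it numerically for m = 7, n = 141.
z(7, 141; 2, 2) ≤ (1/2)[7 + √(7² + 4·7·141·140)] = (1/2)[7 + √552769] = 375.2422

Kővári–Sós–Turán: let r_1, ..., r_7 be the row sums and z = Σ r_i the total number of 1s. Each pair of columns can share at most one row with both entries 1 (else a 2×2 all-ones block appears), so Σ_i C(r_i, 2) ≤ C(141, 2) = 9870. By convexity Σ_i C(r_i, 2) ≥ 7·C(z/7, 2) = z(z − 7)/(2·7), giving z² − 7z − 7·141·140 ≤ 0 and hence z ≤ (1/2)[7 + √(49 + 4·138180)] = (1/2)[7 + √552769] ≈ (1/2)(7 + 743.4844) = 375.2422.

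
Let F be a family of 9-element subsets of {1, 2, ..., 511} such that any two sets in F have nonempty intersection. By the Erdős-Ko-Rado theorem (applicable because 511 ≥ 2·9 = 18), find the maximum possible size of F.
max |F| = C(510, 8) = 107418608709385545

The Erdős-Ko-Rado theorem states: for n ≥ 2k, an intersecting family of k-subsets of an n-element set has size at most C(n − 1, k − 1), with equality for 'star' families {A ⊆ [n] : |A| = k, i ∈ A} (fix an element i). For n = 511, k = 9: C(510, 8) = 107418608709385545.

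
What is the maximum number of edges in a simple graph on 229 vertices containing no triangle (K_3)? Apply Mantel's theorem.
ex(229, K_3) = ⌊229^2/4⌋ = 13110

Mantel (1907): a triangle-free graph on n vertices has at most ⌊n^2/4⌋ edges, with equality for the complete bipartite graph K_{⌊n/2⌋, ⌈n/2⌉}. For n = 229: ⌊229^2/4⌋ = ⌊52441/4⌋ = 13110. The extremal graph is K_{114, 115}, which has 114·115 = 13110 edges.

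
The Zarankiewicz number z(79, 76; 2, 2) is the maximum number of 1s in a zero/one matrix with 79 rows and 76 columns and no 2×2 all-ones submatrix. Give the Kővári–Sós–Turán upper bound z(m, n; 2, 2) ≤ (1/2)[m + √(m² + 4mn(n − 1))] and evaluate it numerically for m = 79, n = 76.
z(79, 76; 2, 2) ≤ (1/2)[79 + √(79² + 4·79·76·75)] = (1/2)[79 + √1807441] = 711.7055

Kővári–Sós–Turán: let r_1, ..., r_79 be the row sums and z = Σ r_i the total number of 1s. Each pair of columns can share at most one row with both entries 1 (else a 2×2 all-ones block appears), so Σ_i C(r_i, 2) ≤ C(76, 2) = 2850. By convexity Σ_i C(r_i, 2) ≥ 79·C(z/79, 2) = z(z − 79)/(2·79), giving z² − 79z − 79·76·75 ≤ 0 and hence z ≤ (1/2)[79 + √(6241 + 4·450300)] = (1/2)[79 + √1807441] ≈ (1/2)(79 + 1344.411) = 711.7055.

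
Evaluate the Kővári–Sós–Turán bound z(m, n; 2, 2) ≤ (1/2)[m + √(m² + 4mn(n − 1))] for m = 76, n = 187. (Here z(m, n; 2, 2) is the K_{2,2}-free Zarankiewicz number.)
z(76, 187; 2, 2) ≤ (1/2)[76 + √(76² + 4·76·187·186)] = (1/2)[76 + √10579504] = 1664.3075

Kővári–Sós–Turán: let r_1, ..., r_76 be the row sums and z = Σ r_i the total number of 1s. Each pair of columns can share at most one row with both entries 1 (else a 2×2 all-ones block appears), so Σ_i C(r_i, 2) ≤ C(187, 2) = 17391. By convexity Σ_i C(r_i, 2) ≥ 76·C(z/76, 2) = z(z − 76)/(2·76), giving z² − 76z − 76·187·186 ≤ 0 and hence z ≤ (1/2)[76 + √(5776 + 4·2643432)] = (1/2)[76 + √10579504] ≈ (1/2)(76 + 3252.6149) = 1664.3075.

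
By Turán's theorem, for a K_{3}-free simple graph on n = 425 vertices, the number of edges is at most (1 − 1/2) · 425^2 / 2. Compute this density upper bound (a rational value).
Turán density bound = (1/2) · 425^2/2 = 180625/4 ≈ 45156.25

Turán's theorem: ex(n, K_{r+1}) is achieved by the complete r-partite Turán graph T(n, r) with parts as balanced as possible, and is at most (1 − 1/r) · n^2/2. For r = 2, n = 425: the density bound is (1/2) · 180625/2 = 180625/4 ≈ 45156.25. The integer-valued extremum is e(T(425, 2)) = 45156, which is strictly less than the density bound 180625/4 since 2 ∤ 425 (the parts of T(425, 2) cannot all be equal).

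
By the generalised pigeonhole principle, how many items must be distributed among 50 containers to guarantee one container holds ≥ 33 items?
n = (33 − 1)·50 + 1 = 1601

By the generalised pigeonhole principle, to guarantee some box contains ≥ r objects we need more than (r − 1) · k objects total. Threshold: n = (r − 1) · k + 1. With r = 33 and k = 50: n = 32 · 50 + 1 = 1600 + 1 = 1601. For n = 1600 = 32 · 50, we can put exactly 32 objects in every box, avoiding 33 in any single one — so 1601 is tight.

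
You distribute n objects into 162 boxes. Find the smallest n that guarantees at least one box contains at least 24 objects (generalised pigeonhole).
n = (24 − 1)·162 + 1 = 3727

By the generalised pigeonhole principle, to guarantee some box contains ≥ r objects we need more than (r − 1) · k objects total. Threshold: n = (r − 1) · k + 1. With r = 24 and k = 162: n = 23 · 162 + 1 = 3726 + 1 = 3727. For n = 3726 = 23 · 162, we can put exactly 23 objects in every box, avoiding 24 in any single one — so 3727 is tight.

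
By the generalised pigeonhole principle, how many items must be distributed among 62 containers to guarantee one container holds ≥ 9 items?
n = (9 − 1)·62 + 1 = 497

By the generalised pigeonhole principle, to guarantee some box contains ≥ r objects we need more than (r − 1) · k objects total. Threshold: n = (r − 1) · k + 1. With r = 9 and k = 62: n = 8 · 62 + 1 = 496 + 1 = 497. For n = 496 = 8 · 62, we can put exactly 8 objects in every box, avoiding 9 in any single one — so 497 is tight.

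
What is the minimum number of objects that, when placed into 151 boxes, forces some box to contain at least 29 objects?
n = (29 − 1)·151 + 1 = 4229

By the generalised pigeonhole principle, to guarantee some box contains ≥ r objects we need more than (r − 1) · k objects total. Threshold: n = (r − 1) · k + 1. With r = 29 and k = 151: n = 28 · 151 + 1 = 4228 + 1 = 4229. For n = 4228 = 28 · 151, we can put exactly 28 objects in every box, avoiding 29 in any single one — so 4229 is tight.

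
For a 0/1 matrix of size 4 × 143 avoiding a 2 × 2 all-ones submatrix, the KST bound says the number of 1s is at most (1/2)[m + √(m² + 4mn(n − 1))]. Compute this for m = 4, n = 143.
z(4, 143; 2, 2) ≤ (1/2)[4 + √(4² + 4·4·143·142)] = (1/2)[4 + √324912] = 287.0053

Kővári–Sós–Turán: let r_1, ..., r_4 be the row sums and z = Σ r_i the total number of 1s. Each pair of columns can share at most one row with both entries 1 (else a 2×2 all-ones block appears), so Σ_i C(r_i, 2) ≤ C(143, 2) = 10153. By convexity Σ_i C(r_i, 2) ≥ 4·C(z/4, 2) = z(z − 4)/(2·4), giving z² − 4z − 4·143·142 ≤ 0 and hence z ≤ (1/2)[4 + √(16 + 4·81224)] = (1/2)[4 + √324912] ≈ (1/2)(4 + 570.0105) = 287.0053.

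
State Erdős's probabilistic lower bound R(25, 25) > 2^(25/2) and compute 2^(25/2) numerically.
2^(25/2) = 5792.6188; so R(25, 25) > 5792.6188

Colour each edge of K_n uniformly at random with red/blue. The expected number of monochromatic K_25 is C(n, 25) · 2 · 2^(−C(25,2)). If C(n, 25) · 2^(1 − C(25,2)) < 1, then with positive probability no monochromatic K_25 exists, so R(25, 25) > n. The standard estimate C(n, 25) ≤ n^25/25! shows this inequality holds whenever n ≤ 2^(25/2) (since 25! · 2^(C(25,2) − 1) > 2^(25^2/2) ≥ n^25). Hence R(25, 25) > 2^(25/2) = 5792.6188.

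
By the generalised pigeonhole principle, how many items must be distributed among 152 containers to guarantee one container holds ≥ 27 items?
n = (27 − 1)·152 + 1 = 3953

By the generalised pigeonhole principle, to guarantee some box contains ≥ r objects we need more than (r − 1) · k objects total. Threshold: n = (r − 1) · k + 1. With r = 27 and k = 152: n = 26 · 152 + 1 = 3952 + 1 = 3953. For n = 3952 = 26 · 152, we can put exactly 26 objects in every box, avoiding 27 in any single one — so 3953 is tight.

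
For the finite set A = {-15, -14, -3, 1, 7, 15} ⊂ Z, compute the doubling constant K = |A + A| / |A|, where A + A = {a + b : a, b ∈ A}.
K = |A + A| / |A| = 21/6 = 7/2

Enumerate A + A = {a + b : a, b ∈ A}. With |A| = 6, there are |A|^2 = 36 ordered sum pairs; collecting distinct values, A + A = {-30, -29, -28, -18, -17, -14, -13, -8, -7, -6, -2, 0, 1, 2, 4, 8, 12, 14, 16, 22, 30}, so |A + A| = 21. Thus K = 21/6 = 7/2. For comparison, the minimum possible |A + A| over all 6-element sets is 2·6 − 1 = 11 (so min K = 11/6), attained only by arithmetic progressions.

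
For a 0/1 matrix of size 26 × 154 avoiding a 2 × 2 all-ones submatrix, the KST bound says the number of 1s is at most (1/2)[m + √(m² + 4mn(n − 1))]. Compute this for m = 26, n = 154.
z(26, 154; 2, 2) ≤ (1/2)[26 + √(26² + 4·26·154·153)] = (1/2)[26 + √2451124] = 795.8033

Kővári–Sós–Turán: let r_1, ..., r_26 be the row sums and z = Σ r_i the total number of 1s. Each pair of columns can share at most one row with both entries 1 (else a 2×2 all-ones block appears), so Σ_i C(r_i, 2) ≤ C(154, 2) = 11781. By convexity Σ_i C(r_i, 2) ≥ 26·C(z/26, 2) = z(z − 26)/(2·26), giving z² − 26z − 26·154·153 ≤ 0 and hence z ≤ (1/2)[26 + √(676 + 4·612612)] = (1/2)[26 + √2451124] ≈ (1/2)(26 + 1565.6066) = 795.8033.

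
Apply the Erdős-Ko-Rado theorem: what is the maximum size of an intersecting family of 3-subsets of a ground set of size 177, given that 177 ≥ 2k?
max |F| = C(176, 2) = 15400

Erdős-Ko-Rado (1961): when n ≥ 2k, max |F| = C(n−1, k−1). The bound is attained by the star {A : i ∈ A} for any fixed i ∈ [n]. Here C(177−1, 3−1) = C(176, 2) = 15400.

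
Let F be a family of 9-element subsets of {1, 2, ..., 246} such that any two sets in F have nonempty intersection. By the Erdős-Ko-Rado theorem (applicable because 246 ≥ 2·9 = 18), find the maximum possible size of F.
max |F| = C(245, 8) = 286853510505870

Erdős-Ko-Rado (1961): when n ≥ 2k, max |F| = C(n−1, k−1). The bound is attained by the star {A : i ∈ A} for any fixed i ∈ [n]. Here C(246−1, 9−1) = C(245, 8) = 286853510505870.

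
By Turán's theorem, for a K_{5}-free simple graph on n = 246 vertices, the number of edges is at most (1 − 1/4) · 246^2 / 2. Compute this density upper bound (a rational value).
Turán density bound = (3/4) · 246^2/2 = 45387/2 ≈ 22693.5

Turán's theorem: ex(n, K_{r+1}) is achieved by the complete r-partite Turán graph T(n, r) with parts as balanced as possible, and is at most (1 − 1/r) · n^2/2. For r = 4, n = 246: the density bound is (3/4) · 60516/2 = 45387/2 ≈ 22693.5. The integer-valued extremum is e(T(246, 4)) = 22693, which is strictly less than the density bound 45387/2 since 4 ∤ 246 (the parts of T(246, 4) cannot all be equal).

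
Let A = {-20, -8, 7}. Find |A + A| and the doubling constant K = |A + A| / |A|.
K = |A + A| / |A| = 6/3 = 2

Enumerate A + A = {a + b : a, b ∈ A}. With |A| = 3, there are |A|^2 = 9 ordered sum pairs; collecting distinct values, A + A = {-40, -28, -16, -13, -1, 14}, so |A + A| = 6. Thus K = 6/3 = 2. For comparison, the minimum possible |A + A| over all 3-element sets is 2·3 − 1 = 5 (so min K = 5/3), attained only by arithmetic progressions.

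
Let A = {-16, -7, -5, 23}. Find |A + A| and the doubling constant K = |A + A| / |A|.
K = |A + A| / |A| = 10/4 = 5/2

Enumerate A + A = {a + b : a, b ∈ A}. With |A| = 4, there are |A|^2 = 16 ordered sum pairs; collecting distinct values, A + A = {-32, -23, -21, -14, -12, -10, 7, 16, 18, 46}, so |A + A| = 10. Thus K = 10/4 = 5/2. For comparison, the minimum possible |A + A| over all 4-element sets is 2·4 − 1 = 7 (so min K = 7/4), attained only by arithmetic progressions.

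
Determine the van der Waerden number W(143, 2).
W(143, 2) = 143 + 1 = 144

A 2-term AP is any pair of integers, so a monochromatic 2-AP exists iff some colour is used at least twice. With 143 colours, the colouring i ↦ i on {1, ..., 143} uses each colour once, avoiding any monochromatic pair, so W(143, 2) > 143. For {1, ..., 144}, pigeonhole forces two integers of the same colour, which form a monochromatic 2-AP. Hence W(143, 2) = 144.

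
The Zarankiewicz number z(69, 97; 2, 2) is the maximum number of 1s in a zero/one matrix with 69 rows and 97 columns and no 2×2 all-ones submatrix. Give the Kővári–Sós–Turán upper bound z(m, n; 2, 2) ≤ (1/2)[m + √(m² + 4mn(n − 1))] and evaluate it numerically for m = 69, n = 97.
z(69, 97; 2, 2) ≤ (1/2)[69 + √(69² + 4·69·97·96)] = (1/2)[69 + √2574873] = 836.8205

Kővári–Sós–Turán: let r_1, ..., r_69 be the row sums and z = Σ r_i the total number of 1s. Each pair of columns can share at most one row with both entries 1 (else a 2×2 all-ones block appears), so Σ_i C(r_i, 2) ≤ C(97, 2) = 4656. By convexity Σ_i C(r_i, 2) ≥ 69·C(z/69, 2) = z(z − 69)/(2·69), giving z² − 69z − 69·97·96 ≤ 0 and hence z ≤ (1/2)[69 + √(4761 + 4·642528)] = (1/2)[69 + √2574873] ≈ (1/2)(69 + 1604.6411) = 836.8205.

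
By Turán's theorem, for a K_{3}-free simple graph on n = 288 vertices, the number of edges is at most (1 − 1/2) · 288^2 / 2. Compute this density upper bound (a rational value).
Turán density bound = (1/2) · 288^2/2 = 20736

Turán's theorem: ex(n, K_{r+1}) is achieved by the complete r-partite Turán graph T(n, r) with parts as balanced as possible, and is at most (1 − 1/r) · n^2/2. For r = 2, n = 288: the density bound is (1/2) · 82944/2 = 20736. Since 2 ∣ 288, the Turán graph T(288, 2) has parts of equal size 144, and its edge count e(T(288, 2)) = 20736 attains the density bound exactly.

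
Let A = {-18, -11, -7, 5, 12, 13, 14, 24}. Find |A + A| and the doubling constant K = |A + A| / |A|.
K = |A + A| / |A| = 32/8 = 4

Enumerate A + A = {a + b : a, b ∈ A}. With |A| = 8, there are |A|^2 = 64 ordered sum pairs; collecting distinct values, A + A = {-36, -29, -25, -22, -18, -14, -13, -6, -5, -4, -2, 1, 2, 3, 5, 6, 7, 10, 13, 17, 18, 19, 24, 25, 26, 27, 28, 29, 36, 37, 38, 48}, so |A + A| = 32. Thus K = 32/8 = 4. For comparison, the minimum possible |A + A| over all 8-element sets is 2·8 − 1 = 15 (so min K = 15/8), attained only by arithmetic progressions.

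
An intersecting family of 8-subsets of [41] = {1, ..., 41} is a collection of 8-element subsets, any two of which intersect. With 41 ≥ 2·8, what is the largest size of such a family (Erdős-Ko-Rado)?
max |F| = C(40, 7) = 18643560

Erdős-Ko-Rado (1961): when n ≥ 2k, max |F| = C(n−1, k−1). The bound is attained by the star {A : i ∈ A} for any fixed i ∈ [n]. Here C(41−1, 8−1) = C(40, 7) = 18643560.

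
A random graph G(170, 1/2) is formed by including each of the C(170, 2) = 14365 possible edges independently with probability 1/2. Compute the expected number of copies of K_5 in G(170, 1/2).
E[# K_5] = C(170, 5) · (1/2)^C(5, 2) = 1115034284 / 2^10 = 278758571/256 ≈ 1088900.667969

For each 5-subset S of vertices (there are C(170, 5) = 1115034284 such S), let X_S = 1 if S induces a K_5 (all C(5, 2) = 10 edges present). Then P(X_S = 1) = (1/2)^10 = 1/1024. By linearity of expectation, E[# K_5] = C(170, 5) · (1/2)^10 = 1115034284 / 1024 = 278758571/256 ≈ 1088900.667969.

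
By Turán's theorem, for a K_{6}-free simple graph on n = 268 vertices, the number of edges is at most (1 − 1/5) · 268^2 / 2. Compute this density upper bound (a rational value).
Turán density bound = (4/5) · 268^2/2 = 143648/5 ≈ 28729.6

Turán's theorem: ex(n, K_{r+1}) is achieved by the complete r-partite Turán graph T(n, r) with parts as balanced as possible, and is at most (1 − 1/r) · n^2/2. For r = 5, n = 268: the density bound is (4/5) · 71824/2 = 143648/5 ≈ 28729.6. The integer-valued extremum is e(T(268, 5)) = 28729, which is strictly less than the density bound 143648/5 since 5 ∤ 268 (the parts of T(268, 5) cannot all be equal).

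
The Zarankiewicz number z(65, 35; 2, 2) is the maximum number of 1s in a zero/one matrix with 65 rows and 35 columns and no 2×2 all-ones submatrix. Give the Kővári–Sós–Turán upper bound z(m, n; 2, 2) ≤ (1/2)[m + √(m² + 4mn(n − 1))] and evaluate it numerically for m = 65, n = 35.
z(65, 35; 2, 2) ≤ (1/2)[65 + √(65² + 4·65·35·34)] = (1/2)[65 + √313625] = 312.5112

Kővári–Sós–Turán: let r_1, ..., r_65 be the row sums and z = Σ r_i the total number of 1s. Each pair of columns can share at most one row with both entries 1 (else a 2×2 all-ones block appears), so Σ_i C(r_i, 2) ≤ C(35, 2) = 595. By convexity Σ_i C(r_i, 2) ≥ 65·C(z/65, 2) = z(z − 65)/(2·65), giving z² − 65z − 65·35·34 ≤ 0 and hence z ≤ (1/2)[65 + √(4225 + 4·77350)] = (1/2)[65 + √313625] ≈ (1/2)(65 + 560.0223) = 312.5112.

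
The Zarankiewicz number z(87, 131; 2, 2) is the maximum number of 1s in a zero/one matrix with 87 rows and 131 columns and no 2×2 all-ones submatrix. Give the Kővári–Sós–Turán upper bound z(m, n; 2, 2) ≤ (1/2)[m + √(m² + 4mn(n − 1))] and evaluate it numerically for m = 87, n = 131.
z(87, 131; 2, 2) ≤ (1/2)[87 + √(87² + 4·87·131·130)] = (1/2)[87 + √5934009] = 1261.4911

Kővári–Sós–Turán: let r_1, ..., r_87 be the row sums and z = Σ r_i the total number of 1s. Each pair of columns can share at most one row with both entries 1 (else a 2×2 all-ones block appears), so Σ_i C(r_i, 2) ≤ C(131, 2) = 8515. By convexity Σ_i C(r_i, 2) ≥ 87·C(z/87, 2) = z(z − 87)/(2·87), giving z² − 87z − 87·131·130 ≤ 0 and hence z ≤ (1/2)[87 + √(7569 + 4·1481610)] = (1/2)[87 + √5934009] ≈ (1/2)(87 + 2435.9821) = 1261.4911.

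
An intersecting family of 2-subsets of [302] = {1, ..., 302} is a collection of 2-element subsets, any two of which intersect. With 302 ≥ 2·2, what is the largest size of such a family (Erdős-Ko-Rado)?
max |F| = C(301, 1) = 301

Erdős-Ko-Rado (1961): when n ≥ 2k, max |F| = C(n−1, k−1). The bound is attained by the star {A : i ∈ A} for any fixed i ∈ [n]. Here C(302−1, 2−1) = C(301, 1) = 301.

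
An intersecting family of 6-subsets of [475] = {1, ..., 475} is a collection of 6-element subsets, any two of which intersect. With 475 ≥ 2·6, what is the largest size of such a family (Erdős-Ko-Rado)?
max |F| = C(474, 5) = 195217613844

The Erdős-Ko-Rado theorem states: for n ≥ 2k, an intersecting family of k-subsets of an n-element set has size at most C(n − 1, k − 1), with equality for 'star' families {A ⊆ [n] : |A| = k, i ∈ A} (fix an element i). For n = 475, k = 6: C(474, 5) = 195217613844.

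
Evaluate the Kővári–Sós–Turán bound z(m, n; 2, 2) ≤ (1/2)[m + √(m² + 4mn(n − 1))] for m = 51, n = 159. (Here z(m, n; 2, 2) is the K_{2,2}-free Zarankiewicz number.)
z(51, 159; 2, 2) ≤ (1/2)[51 + √(51² + 4·51·159·158)] = (1/2)[51 + √5127489] = 1157.698

Kővári–Sós–Turán: let r_1, ..., r_51 be the row sums and z = Σ r_i the total number of 1s. Each pair of columns can share at most one row with both entries 1 (else a 2×2 all-ones block appears), so Σ_i C(r_i, 2) ≤ C(159, 2) = 12561. By convexity Σ_i C(r_i, 2) ≥ 51·C(z/51, 2) = z(z − 51)/(2·51), giving z² − 51z − 51·159·158 ≤ 0 and hence z ≤ (1/2)[51 + √(2601 + 4·1281222)] = (1/2)[51 + √5127489] ≈ (1/2)(51 + 2264.3959) = 1157.698.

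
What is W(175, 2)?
W(175, 2) = 175 + 1 = 176

A 2-term AP is any pair of integers, so a monochromatic 2-AP exists iff some colour is used at least twice. With 175 colours, the colouring i ↦ i on {1, ..., 175} uses each colour once, avoiding any monochromatic pair, so W(175, 2) > 175. For {1, ..., 176}, pigeonhole forces two integers of the same colour, which form a monochromatic 2-AP. Hence W(175, 2) = 176.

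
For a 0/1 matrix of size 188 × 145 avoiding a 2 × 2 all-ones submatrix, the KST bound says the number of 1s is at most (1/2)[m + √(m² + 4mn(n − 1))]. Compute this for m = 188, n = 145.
z(188, 145; 2, 2) ≤ (1/2)[188 + √(188² + 4·188·145·144)] = (1/2)[188 + √15737104] = 2077.5009

Kővári–Sós–Turán: let r_1, ..., r_188 be the row sums and z = Σ r_i the total number of 1s. Each pair of columns can share at most one row with both entries 1 (else a 2×2 all-ones block appears), so Σ_i C(r_i, 2) ≤ C(145, 2) = 10440. By convexity Σ_i C(r_i, 2) ≥ 188·C(z/188, 2) = z(z − 188)/(2·188), giving z² − 188z − 188·145·144 ≤ 0 and hence z ≤ (1/2)[188 + √(35344 + 4·3925440)] = (1/2)[188 + √15737104] ≈ (1/2)(188 + 3967.0019) = 2077.5009.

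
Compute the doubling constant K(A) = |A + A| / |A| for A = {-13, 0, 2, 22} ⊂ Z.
K = |A + A| / |A| = 10/4 = 5/2

Enumerate A + A = {a + b : a, b ∈ A}. With |A| = 4, there are |A|^2 = 16 ordered sum pairs; collecting distinct values, A + A = {-26, -13, -11, 0, 2, 4, 9, 22, 24, 44}, so |A + A| = 10. Thus K = 10/4 = 5/2. For comparison, the minimum possible |A + A| over all 4-element sets is 2·4 − 1 = 7 (so min K = 7/4), attained only by arithmetic progressions.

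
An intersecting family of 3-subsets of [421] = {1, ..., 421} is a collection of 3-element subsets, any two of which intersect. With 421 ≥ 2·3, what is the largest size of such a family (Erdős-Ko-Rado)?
max |F| = C(420, 2) = 87990

The Erdős-Ko-Rado theorem states: for n ≥ 2k, an intersecting family of k-subsets of an n-element set has size at most C(n − 1, k − 1), with equality for 'star' families {A ⊆ [n] : |A| = k, i ∈ A} (fix an element i). For n = 421, k = 3: C(420, 2) = 87990.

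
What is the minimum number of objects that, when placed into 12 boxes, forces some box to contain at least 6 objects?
n = (6 − 1)·12 + 1 = 61

By the generalised pigeonhole principle, to guarantee some box contains ≥ r objects we need more than (r − 1) · k objects total. Threshold: n = (r − 1) · k + 1. With r = 6 and k = 12: n = 5 · 12 + 1 = 60 + 1 = 61. For n = 60 = 5 · 12, we can put exactly 5 objects in every box, avoiding 6 in any single one — so 61 is tight.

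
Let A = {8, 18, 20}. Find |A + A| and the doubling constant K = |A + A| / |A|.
K = |A + A| / |A| = 6/3 = 2

Enumerate A + A = {a + b : a, b ∈ A}. With |A| = 3, there are |A|^2 = 9 ordered sum pairs; collecting distinct values, A + A = {16, 26, 28, 36, 38, 40}, so |A + A| = 6. Thus K = 6/3 = 2. For comparison, the minimum possible |A + A| over all 3-element sets is 2·3 − 1 = 5 (so min K = 5/3), attained only by arithmetic progressions.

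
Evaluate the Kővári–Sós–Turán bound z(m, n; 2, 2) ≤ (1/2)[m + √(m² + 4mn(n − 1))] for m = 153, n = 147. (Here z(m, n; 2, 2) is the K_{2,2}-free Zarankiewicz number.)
z(153, 147; 2, 2) ≤ (1/2)[153 + √(153² + 4·153·147·146)] = (1/2)[153 + √13158153] = 1890.2084

Kővári–Sós–Turán: let r_1, ..., r_153 be the row sums and z = Σ r_i the total number of 1s. Each pair of columns can share at most one row with both entries 1 (else a 2×2 all-ones block appears), so Σ_i C(r_i, 2) ≤ C(147, 2) = 10731. By convexity Σ_i C(r_i, 2) ≥ 153·C(z/153, 2) = z(z − 153)/(2·153), giving z² − 153z − 153·147·146 ≤ 0 and hence z ≤ (1/2)[153 + √(23409 + 4·3283686)] = (1/2)[153 + √13158153] ≈ (1/2)(153 + 3627.4168) = 1890.2084.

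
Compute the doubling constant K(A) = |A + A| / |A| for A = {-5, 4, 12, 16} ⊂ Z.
K = |A + A| / |A| = 10/4 = 5/2

Enumerate A + A = {a + b : a, b ∈ A}. With |A| = 4, there are |A|^2 = 16 ordered sum pairs; collecting distinct values, A + A = {-10, -1, 7, 8, 11, 16, 20, 24, 28, 32}, so |A + A| = 10. Thus K = 10/4 = 5/2. For comparison, the minimum possible |A + A| over all 4-element sets is 2·4 − 1 = 7 (so min K = 7/4), attained only by arithmetic progressions.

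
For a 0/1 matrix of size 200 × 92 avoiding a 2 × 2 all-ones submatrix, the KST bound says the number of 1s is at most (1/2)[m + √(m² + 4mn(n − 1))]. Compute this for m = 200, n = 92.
z(200, 92; 2, 2) ≤ (1/2)[200 + √(200² + 4·200·92·91)] = (1/2)[200 + √6737600] = 1397.8444

Kővári–Sós–Turán: let r_1, ..., r_200 be the row sums and z = Σ r_i the total number of 1s. Each pair of columns can share at most one row with both entries 1 (else a 2×2 all-ones block appears), so Σ_i C(r_i, 2) ≤ C(92, 2) = 4186. By convexity Σ_i C(r_i, 2) ≥ 200·C(z/200, 2) = z(z − 200)/(2·200), giving z² − 200z − 200·92·91 ≤ 0 and hence z ≤ (1/2)[200 + √(40000 + 4·1674400)] = (1/2)[200 + √6737600] ≈ (1/2)(200 + 2595.6887) = 1397.8444.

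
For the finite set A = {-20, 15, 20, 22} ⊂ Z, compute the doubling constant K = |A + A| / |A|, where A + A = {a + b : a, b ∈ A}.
K = |A + A| / |A| = 10/4 = 5/2

Enumerate A + A = {a + b : a, b ∈ A}. With |A| = 4, there are |A|^2 = 16 ordered sum pairs; collecting distinct values, A + A = {-40, -5, 0, 2, 30, 35, 37, 40, 42, 44}, so |A + A| = 10. Thus K = 10/4 = 5/2. For comparison, the minimum possible |A + A| over all 4-element sets is 2·4 − 1 = 7 (so min K = 7/4), attained only by arithmetic progressions.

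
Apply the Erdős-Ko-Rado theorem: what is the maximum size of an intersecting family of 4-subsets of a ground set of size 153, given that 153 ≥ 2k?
max |F| = C(152, 3) = 573800

The Erdős-Ko-Rado theorem states: for n ≥ 2k, an intersecting family of k-subsets of an n-element set has size at most C(n − 1, k − 1), with equality for 'star' families {A ⊆ [n] : |A| = k, i ∈ A} (fix an element i). For n = 153, k = 4: C(152, 3) = 573800.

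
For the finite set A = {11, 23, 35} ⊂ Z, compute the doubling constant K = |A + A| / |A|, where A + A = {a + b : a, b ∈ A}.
K = |A + A| / |A| = 5/3

Enumerate A + A = {a + b : a, b ∈ A}. With |A| = 3, there are |A|^2 = 9 ordered sum pairs; collecting distinct values, A + A = {22, 34, 46, 58, 70}, so |A + A| = 5. Thus K = 5/3. Here |A + A| = 2|A| − 1 = 5, the minimum possible — so K = 5/3 is minimal, which holds iff A is an arithmetic progression.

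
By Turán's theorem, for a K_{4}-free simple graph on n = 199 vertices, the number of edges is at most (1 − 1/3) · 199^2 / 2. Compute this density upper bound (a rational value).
Turán density bound = (2/3) · 199^2/2 = 39601/3 ≈ 13200.3333

Turán's theorem: ex(n, K_{r+1}) is achieved by the complete r-partite Turán graph T(n, r) with parts as balanced as possible, and is at most (1 − 1/r) · n^2/2. For r = 3, n = 199: the density bound is (2/3) · 39601/2 = 39601/3 ≈ 13200.3333. The integer-valued extremum is e(T(199, 3)) = 13200, which is strictly less than the density bound 39601/3 since 3 ∤ 199 (the parts of T(199, 3) cannot all be equal).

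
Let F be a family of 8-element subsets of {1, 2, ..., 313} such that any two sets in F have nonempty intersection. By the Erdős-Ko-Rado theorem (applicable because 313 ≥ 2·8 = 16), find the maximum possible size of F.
max |F| = C(312, 7) = 53359916132952

The Erdős-Ko-Rado theorem states: for n ≥ 2k, an intersecting family of k-subsets of an n-element set has size at most C(n − 1, k − 1), with equality for 'star' families {A ⊆ [n] : |A| = k, i ∈ A} (fix an element i). For n = 313, k = 8: C(312, 7) = 53359916132952.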